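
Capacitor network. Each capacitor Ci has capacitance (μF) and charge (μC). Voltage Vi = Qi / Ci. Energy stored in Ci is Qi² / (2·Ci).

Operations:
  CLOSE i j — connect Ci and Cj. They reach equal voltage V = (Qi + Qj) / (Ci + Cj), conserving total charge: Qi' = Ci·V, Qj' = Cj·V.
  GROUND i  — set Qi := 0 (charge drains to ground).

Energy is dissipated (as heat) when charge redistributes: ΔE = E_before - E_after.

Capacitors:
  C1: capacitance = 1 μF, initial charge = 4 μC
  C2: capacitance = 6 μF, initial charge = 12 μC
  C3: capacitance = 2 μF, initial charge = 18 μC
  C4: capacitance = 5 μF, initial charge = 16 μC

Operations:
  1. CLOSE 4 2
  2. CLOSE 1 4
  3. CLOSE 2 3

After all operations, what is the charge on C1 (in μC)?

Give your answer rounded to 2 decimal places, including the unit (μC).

Answer: 2.79 μC

Derivation:
Initial: C1(1μF, Q=4μC, V=4.00V), C2(6μF, Q=12μC, V=2.00V), C3(2μF, Q=18μC, V=9.00V), C4(5μF, Q=16μC, V=3.20V)
Op 1: CLOSE 4-2: Q_total=28.00, C_total=11.00, V=2.55; Q4=12.73, Q2=15.27; dissipated=1.964
Op 2: CLOSE 1-4: Q_total=16.73, C_total=6.00, V=2.79; Q1=2.79, Q4=13.94; dissipated=0.882
Op 3: CLOSE 2-3: Q_total=33.27, C_total=8.00, V=4.16; Q2=24.95, Q3=8.32; dissipated=31.246
Final charges: Q1=2.79, Q2=24.95, Q3=8.32, Q4=13.94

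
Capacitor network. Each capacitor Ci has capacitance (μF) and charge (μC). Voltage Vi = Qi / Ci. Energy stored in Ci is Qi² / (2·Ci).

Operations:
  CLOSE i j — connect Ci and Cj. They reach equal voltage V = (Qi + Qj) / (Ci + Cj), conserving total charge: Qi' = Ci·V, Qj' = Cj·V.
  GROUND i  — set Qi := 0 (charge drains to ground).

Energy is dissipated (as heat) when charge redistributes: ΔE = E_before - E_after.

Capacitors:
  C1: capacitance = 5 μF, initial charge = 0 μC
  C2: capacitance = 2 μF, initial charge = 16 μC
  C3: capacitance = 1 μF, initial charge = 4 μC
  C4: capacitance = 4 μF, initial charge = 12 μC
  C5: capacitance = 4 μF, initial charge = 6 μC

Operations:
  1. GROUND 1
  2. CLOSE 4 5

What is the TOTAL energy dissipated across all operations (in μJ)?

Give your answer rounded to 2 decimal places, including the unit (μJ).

Answer: 2.25 μJ

Derivation:
Initial: C1(5μF, Q=0μC, V=0.00V), C2(2μF, Q=16μC, V=8.00V), C3(1μF, Q=4μC, V=4.00V), C4(4μF, Q=12μC, V=3.00V), C5(4μF, Q=6μC, V=1.50V)
Op 1: GROUND 1: Q1=0; energy lost=0.000
Op 2: CLOSE 4-5: Q_total=18.00, C_total=8.00, V=2.25; Q4=9.00, Q5=9.00; dissipated=2.250
Total dissipated: 2.250 μJ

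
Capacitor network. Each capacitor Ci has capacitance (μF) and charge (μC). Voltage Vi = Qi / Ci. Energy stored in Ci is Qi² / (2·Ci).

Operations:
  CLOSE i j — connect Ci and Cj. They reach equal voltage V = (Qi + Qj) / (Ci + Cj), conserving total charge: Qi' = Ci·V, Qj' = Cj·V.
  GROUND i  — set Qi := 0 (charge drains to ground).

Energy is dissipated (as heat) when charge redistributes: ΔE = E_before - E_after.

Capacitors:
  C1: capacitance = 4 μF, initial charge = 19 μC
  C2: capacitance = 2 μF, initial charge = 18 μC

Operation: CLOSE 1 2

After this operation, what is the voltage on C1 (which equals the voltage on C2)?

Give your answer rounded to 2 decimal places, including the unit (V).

Answer: 6.17 V

Derivation:
Initial: C1(4μF, Q=19μC, V=4.75V), C2(2μF, Q=18μC, V=9.00V)
Op 1: CLOSE 1-2: Q_total=37.00, C_total=6.00, V=6.17; Q1=24.67, Q2=12.33; dissipated=12.042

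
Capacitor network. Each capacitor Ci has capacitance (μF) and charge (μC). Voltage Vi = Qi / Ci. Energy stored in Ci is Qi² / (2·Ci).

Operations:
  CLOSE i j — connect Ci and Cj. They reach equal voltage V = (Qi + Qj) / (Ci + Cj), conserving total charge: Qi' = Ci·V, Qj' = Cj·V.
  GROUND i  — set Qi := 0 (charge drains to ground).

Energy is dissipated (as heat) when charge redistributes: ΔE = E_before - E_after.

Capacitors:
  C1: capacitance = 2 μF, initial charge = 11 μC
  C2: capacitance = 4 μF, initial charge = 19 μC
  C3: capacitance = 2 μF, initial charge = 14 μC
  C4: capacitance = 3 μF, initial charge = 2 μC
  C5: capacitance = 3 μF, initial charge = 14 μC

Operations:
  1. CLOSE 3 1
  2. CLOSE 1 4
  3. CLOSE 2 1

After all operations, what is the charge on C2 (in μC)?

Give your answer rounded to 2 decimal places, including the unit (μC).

Answer: 16.53 μC

Derivation:
Initial: C1(2μF, Q=11μC, V=5.50V), C2(4μF, Q=19μC, V=4.75V), C3(2μF, Q=14μC, V=7.00V), C4(3μF, Q=2μC, V=0.67V), C5(3μF, Q=14μC, V=4.67V)
Op 1: CLOSE 3-1: Q_total=25.00, C_total=4.00, V=6.25; Q3=12.50, Q1=12.50; dissipated=1.125
Op 2: CLOSE 1-4: Q_total=14.50, C_total=5.00, V=2.90; Q1=5.80, Q4=8.70; dissipated=18.704
Op 3: CLOSE 2-1: Q_total=24.80, C_total=6.00, V=4.13; Q2=16.53, Q1=8.27; dissipated=2.282
Final charges: Q1=8.27, Q2=16.53, Q3=12.50, Q4=8.70, Q5=14.00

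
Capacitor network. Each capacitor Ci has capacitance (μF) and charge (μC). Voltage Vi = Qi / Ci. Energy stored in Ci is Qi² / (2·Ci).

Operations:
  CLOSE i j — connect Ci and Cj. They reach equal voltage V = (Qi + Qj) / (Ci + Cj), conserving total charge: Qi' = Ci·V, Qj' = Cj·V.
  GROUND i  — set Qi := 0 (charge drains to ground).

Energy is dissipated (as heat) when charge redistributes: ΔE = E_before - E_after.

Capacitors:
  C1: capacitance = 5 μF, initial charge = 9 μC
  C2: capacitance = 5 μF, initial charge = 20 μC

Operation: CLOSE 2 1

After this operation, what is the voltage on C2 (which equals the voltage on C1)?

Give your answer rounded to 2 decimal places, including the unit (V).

Answer: 2.90 V

Derivation:
Initial: C1(5μF, Q=9μC, V=1.80V), C2(5μF, Q=20μC, V=4.00V)
Op 1: CLOSE 2-1: Q_total=29.00, C_total=10.00, V=2.90; Q2=14.50, Q1=14.50; dissipated=6.050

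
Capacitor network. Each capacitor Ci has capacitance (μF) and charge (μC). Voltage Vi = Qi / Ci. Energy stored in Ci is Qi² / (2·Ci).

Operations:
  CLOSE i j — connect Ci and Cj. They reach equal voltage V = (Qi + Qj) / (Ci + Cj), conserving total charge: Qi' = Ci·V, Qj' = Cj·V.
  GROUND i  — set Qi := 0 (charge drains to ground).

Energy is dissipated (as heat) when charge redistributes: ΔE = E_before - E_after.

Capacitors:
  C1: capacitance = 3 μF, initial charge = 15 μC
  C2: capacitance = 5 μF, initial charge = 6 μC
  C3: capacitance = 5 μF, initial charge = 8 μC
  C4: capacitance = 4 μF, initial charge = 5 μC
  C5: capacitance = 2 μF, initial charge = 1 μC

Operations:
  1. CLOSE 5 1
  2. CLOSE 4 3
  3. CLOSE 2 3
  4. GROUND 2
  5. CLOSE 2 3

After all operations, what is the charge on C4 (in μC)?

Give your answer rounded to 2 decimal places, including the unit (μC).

Initial: C1(3μF, Q=15μC, V=5.00V), C2(5μF, Q=6μC, V=1.20V), C3(5μF, Q=8μC, V=1.60V), C4(4μF, Q=5μC, V=1.25V), C5(2μF, Q=1μC, V=0.50V)
Op 1: CLOSE 5-1: Q_total=16.00, C_total=5.00, V=3.20; Q5=6.40, Q1=9.60; dissipated=12.150
Op 2: CLOSE 4-3: Q_total=13.00, C_total=9.00, V=1.44; Q4=5.78, Q3=7.22; dissipated=0.136
Op 3: CLOSE 2-3: Q_total=13.22, C_total=10.00, V=1.32; Q2=6.61, Q3=6.61; dissipated=0.075
Op 4: GROUND 2: Q2=0; energy lost=4.371
Op 5: CLOSE 2-3: Q_total=6.61, C_total=10.00, V=0.66; Q2=3.31, Q3=3.31; dissipated=2.185
Final charges: Q1=9.60, Q2=3.31, Q3=3.31, Q4=5.78, Q5=6.40

Answer: 5.78 μC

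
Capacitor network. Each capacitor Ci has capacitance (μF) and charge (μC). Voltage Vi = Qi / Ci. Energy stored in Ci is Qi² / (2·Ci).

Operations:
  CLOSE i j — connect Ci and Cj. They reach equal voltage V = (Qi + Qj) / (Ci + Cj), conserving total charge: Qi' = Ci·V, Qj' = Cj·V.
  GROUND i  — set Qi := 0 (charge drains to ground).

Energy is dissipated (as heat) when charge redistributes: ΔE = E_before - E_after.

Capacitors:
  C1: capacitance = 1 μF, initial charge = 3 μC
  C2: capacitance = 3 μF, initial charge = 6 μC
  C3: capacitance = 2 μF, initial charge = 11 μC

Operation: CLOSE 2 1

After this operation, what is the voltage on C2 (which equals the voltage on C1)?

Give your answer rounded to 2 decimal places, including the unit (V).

Initial: C1(1μF, Q=3μC, V=3.00V), C2(3μF, Q=6μC, V=2.00V), C3(2μF, Q=11μC, V=5.50V)
Op 1: CLOSE 2-1: Q_total=9.00, C_total=4.00, V=2.25; Q2=6.75, Q1=2.25; dissipated=0.375

Answer: 2.25 V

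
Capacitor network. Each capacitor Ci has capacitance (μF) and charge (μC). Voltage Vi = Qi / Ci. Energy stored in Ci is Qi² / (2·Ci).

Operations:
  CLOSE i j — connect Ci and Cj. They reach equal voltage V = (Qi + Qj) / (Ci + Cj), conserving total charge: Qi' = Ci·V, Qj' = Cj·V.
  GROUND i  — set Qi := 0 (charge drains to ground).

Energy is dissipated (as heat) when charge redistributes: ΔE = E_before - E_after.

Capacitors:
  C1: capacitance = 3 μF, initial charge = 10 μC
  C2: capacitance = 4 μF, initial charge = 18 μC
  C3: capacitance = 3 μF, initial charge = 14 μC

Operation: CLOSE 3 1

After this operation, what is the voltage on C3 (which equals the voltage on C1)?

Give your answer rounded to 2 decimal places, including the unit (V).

Initial: C1(3μF, Q=10μC, V=3.33V), C2(4μF, Q=18μC, V=4.50V), C3(3μF, Q=14μC, V=4.67V)
Op 1: CLOSE 3-1: Q_total=24.00, C_total=6.00, V=4.00; Q3=12.00, Q1=12.00; dissipated=1.333

Answer: 4.00 V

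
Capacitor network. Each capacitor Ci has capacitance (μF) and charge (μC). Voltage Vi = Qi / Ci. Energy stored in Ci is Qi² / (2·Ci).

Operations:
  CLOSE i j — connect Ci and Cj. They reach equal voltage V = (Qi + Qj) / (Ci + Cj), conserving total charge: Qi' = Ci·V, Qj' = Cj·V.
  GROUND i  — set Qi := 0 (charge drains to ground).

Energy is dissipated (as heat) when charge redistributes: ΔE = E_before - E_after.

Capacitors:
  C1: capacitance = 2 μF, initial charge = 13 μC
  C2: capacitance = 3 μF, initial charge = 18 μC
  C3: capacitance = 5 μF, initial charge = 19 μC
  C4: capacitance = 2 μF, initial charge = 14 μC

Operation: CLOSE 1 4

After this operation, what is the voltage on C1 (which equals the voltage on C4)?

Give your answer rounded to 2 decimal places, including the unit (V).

Initial: C1(2μF, Q=13μC, V=6.50V), C2(3μF, Q=18μC, V=6.00V), C3(5μF, Q=19μC, V=3.80V), C4(2μF, Q=14μC, V=7.00V)
Op 1: CLOSE 1-4: Q_total=27.00, C_total=4.00, V=6.75; Q1=13.50, Q4=13.50; dissipated=0.125

Answer: 6.75 V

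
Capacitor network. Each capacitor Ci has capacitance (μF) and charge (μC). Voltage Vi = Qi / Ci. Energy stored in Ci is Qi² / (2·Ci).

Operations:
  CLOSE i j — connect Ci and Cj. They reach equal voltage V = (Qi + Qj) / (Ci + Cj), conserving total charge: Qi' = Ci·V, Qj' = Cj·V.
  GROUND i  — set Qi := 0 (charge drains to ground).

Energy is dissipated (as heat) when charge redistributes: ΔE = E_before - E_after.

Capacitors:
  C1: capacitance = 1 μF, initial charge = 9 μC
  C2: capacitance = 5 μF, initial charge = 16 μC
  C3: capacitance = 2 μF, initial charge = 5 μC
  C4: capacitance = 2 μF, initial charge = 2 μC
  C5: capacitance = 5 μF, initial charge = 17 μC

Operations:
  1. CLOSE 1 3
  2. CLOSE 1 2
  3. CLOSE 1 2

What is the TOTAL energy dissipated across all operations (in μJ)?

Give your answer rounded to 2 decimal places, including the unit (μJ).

Initial: C1(1μF, Q=9μC, V=9.00V), C2(5μF, Q=16μC, V=3.20V), C3(2μF, Q=5μC, V=2.50V), C4(2μF, Q=2μC, V=1.00V), C5(5μF, Q=17μC, V=3.40V)
Op 1: CLOSE 1-3: Q_total=14.00, C_total=3.00, V=4.67; Q1=4.67, Q3=9.33; dissipated=14.083
Op 2: CLOSE 1-2: Q_total=20.67, C_total=6.00, V=3.44; Q1=3.44, Q2=17.22; dissipated=0.896
Op 3: CLOSE 1-2: Q_total=20.67, C_total=6.00, V=3.44; Q1=3.44, Q2=17.22; dissipated=0.000
Total dissipated: 14.980 μJ

Answer: 14.98 μJ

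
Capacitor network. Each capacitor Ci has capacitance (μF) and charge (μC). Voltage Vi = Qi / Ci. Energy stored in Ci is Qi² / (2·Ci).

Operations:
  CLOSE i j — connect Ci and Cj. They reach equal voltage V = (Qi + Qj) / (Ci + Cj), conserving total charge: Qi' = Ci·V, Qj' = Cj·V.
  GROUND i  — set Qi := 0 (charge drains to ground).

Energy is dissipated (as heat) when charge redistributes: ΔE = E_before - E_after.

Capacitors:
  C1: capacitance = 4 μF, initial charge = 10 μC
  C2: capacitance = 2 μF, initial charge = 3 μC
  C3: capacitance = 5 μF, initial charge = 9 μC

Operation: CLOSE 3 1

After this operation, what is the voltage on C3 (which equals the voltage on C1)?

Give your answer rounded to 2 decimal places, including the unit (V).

Initial: C1(4μF, Q=10μC, V=2.50V), C2(2μF, Q=3μC, V=1.50V), C3(5μF, Q=9μC, V=1.80V)
Op 1: CLOSE 3-1: Q_total=19.00, C_total=9.00, V=2.11; Q3=10.56, Q1=8.44; dissipated=0.544

Answer: 2.11 V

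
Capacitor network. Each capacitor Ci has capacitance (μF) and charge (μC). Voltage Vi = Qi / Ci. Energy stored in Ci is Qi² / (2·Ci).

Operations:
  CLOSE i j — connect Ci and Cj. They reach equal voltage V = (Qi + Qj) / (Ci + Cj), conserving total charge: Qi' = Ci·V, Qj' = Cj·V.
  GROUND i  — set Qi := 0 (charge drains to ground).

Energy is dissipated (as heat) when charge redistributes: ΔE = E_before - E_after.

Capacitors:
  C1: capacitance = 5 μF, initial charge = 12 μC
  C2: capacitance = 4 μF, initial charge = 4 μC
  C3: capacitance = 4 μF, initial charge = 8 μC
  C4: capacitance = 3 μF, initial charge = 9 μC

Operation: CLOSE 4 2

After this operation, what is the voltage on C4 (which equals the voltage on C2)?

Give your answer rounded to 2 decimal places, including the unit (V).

Initial: C1(5μF, Q=12μC, V=2.40V), C2(4μF, Q=4μC, V=1.00V), C3(4μF, Q=8μC, V=2.00V), C4(3μF, Q=9μC, V=3.00V)
Op 1: CLOSE 4-2: Q_total=13.00, C_total=7.00, V=1.86; Q4=5.57, Q2=7.43; dissipated=3.429

Answer: 1.86 V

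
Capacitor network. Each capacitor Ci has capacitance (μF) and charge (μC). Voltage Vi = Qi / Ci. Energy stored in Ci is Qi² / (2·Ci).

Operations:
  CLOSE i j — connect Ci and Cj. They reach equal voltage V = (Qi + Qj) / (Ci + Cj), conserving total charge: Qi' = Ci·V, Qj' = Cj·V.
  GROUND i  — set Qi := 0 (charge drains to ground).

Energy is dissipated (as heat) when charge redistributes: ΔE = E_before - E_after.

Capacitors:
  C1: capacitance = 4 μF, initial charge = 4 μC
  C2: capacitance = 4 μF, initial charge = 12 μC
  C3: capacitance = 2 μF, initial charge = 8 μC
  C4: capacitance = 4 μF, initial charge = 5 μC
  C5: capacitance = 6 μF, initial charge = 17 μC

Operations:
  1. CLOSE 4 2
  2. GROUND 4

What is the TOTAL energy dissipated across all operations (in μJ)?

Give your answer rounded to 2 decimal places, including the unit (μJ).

Answer: 12.09 μJ

Derivation:
Initial: C1(4μF, Q=4μC, V=1.00V), C2(4μF, Q=12μC, V=3.00V), C3(2μF, Q=8μC, V=4.00V), C4(4μF, Q=5μC, V=1.25V), C5(6μF, Q=17μC, V=2.83V)
Op 1: CLOSE 4-2: Q_total=17.00, C_total=8.00, V=2.12; Q4=8.50, Q2=8.50; dissipated=3.062
Op 2: GROUND 4: Q4=0; energy lost=9.031
Total dissipated: 12.094 μJ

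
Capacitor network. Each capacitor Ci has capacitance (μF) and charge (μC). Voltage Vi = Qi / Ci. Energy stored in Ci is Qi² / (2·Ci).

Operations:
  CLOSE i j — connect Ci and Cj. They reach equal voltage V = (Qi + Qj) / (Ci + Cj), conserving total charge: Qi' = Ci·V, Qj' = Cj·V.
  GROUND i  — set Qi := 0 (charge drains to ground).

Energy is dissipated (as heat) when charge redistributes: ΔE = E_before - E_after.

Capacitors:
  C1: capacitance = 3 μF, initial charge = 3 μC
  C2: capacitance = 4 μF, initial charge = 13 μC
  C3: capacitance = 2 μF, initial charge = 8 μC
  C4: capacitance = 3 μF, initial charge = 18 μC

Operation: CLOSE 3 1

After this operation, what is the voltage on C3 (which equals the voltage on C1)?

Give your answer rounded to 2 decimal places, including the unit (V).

Answer: 2.20 V

Derivation:
Initial: C1(3μF, Q=3μC, V=1.00V), C2(4μF, Q=13μC, V=3.25V), C3(2μF, Q=8μC, V=4.00V), C4(3μF, Q=18μC, V=6.00V)
Op 1: CLOSE 3-1: Q_total=11.00, C_total=5.00, V=2.20; Q3=4.40, Q1=6.60; dissipated=5.400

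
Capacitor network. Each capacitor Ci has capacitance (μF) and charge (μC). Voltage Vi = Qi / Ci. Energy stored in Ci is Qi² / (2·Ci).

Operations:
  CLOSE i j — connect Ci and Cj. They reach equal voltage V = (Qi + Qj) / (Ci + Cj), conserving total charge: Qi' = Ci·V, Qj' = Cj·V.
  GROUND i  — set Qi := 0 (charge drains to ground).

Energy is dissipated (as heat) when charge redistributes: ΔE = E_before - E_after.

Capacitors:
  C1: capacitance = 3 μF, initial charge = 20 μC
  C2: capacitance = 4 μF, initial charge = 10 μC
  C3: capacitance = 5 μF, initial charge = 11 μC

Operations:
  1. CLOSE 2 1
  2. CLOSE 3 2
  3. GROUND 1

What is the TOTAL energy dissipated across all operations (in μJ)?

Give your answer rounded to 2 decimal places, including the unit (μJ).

Answer: 47.27 μJ

Derivation:
Initial: C1(3μF, Q=20μC, V=6.67V), C2(4μF, Q=10μC, V=2.50V), C3(5μF, Q=11μC, V=2.20V)
Op 1: CLOSE 2-1: Q_total=30.00, C_total=7.00, V=4.29; Q2=17.14, Q1=12.86; dissipated=14.881
Op 2: CLOSE 3-2: Q_total=28.14, C_total=9.00, V=3.13; Q3=15.63, Q2=12.51; dissipated=4.834
Op 3: GROUND 1: Q1=0; energy lost=27.551
Total dissipated: 47.266 μJ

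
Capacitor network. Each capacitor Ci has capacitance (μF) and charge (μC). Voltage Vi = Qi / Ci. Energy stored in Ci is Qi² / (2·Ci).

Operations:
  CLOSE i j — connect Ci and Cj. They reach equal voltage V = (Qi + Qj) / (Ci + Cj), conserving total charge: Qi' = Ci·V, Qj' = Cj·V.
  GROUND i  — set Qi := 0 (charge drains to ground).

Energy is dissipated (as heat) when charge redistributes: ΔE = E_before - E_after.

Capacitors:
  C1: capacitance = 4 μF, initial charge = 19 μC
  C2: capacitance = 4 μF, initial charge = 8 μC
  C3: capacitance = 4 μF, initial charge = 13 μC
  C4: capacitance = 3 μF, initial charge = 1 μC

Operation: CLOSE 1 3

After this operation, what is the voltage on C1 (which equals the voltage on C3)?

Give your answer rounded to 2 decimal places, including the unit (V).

Answer: 4.00 V

Derivation:
Initial: C1(4μF, Q=19μC, V=4.75V), C2(4μF, Q=8μC, V=2.00V), C3(4μF, Q=13μC, V=3.25V), C4(3μF, Q=1μC, V=0.33V)
Op 1: CLOSE 1-3: Q_total=32.00, C_total=8.00, V=4.00; Q1=16.00, Q3=16.00; dissipated=2.250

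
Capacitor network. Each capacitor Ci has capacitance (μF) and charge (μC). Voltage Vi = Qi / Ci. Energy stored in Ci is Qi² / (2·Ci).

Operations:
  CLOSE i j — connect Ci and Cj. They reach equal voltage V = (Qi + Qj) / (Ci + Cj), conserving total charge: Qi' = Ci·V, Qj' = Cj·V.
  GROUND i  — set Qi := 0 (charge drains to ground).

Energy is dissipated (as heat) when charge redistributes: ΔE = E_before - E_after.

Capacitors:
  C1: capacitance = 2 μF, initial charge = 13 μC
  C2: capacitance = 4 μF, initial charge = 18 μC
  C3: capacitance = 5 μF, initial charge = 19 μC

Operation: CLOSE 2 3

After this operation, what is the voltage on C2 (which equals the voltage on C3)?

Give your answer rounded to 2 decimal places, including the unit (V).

Initial: C1(2μF, Q=13μC, V=6.50V), C2(4μF, Q=18μC, V=4.50V), C3(5μF, Q=19μC, V=3.80V)
Op 1: CLOSE 2-3: Q_total=37.00, C_total=9.00, V=4.11; Q2=16.44, Q3=20.56; dissipated=0.544

Answer: 4.11 V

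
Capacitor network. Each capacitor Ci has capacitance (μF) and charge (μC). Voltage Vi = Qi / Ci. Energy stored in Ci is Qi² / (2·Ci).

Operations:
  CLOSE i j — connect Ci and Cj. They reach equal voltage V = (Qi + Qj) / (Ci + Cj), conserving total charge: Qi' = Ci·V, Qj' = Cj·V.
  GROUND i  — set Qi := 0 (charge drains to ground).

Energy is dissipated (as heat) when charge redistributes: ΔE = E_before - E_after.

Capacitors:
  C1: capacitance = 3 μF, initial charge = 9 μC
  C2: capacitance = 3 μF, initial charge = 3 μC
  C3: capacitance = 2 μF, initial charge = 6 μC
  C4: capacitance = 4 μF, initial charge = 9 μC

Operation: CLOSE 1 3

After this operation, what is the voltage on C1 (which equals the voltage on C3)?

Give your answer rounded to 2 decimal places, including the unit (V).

Initial: C1(3μF, Q=9μC, V=3.00V), C2(3μF, Q=3μC, V=1.00V), C3(2μF, Q=6μC, V=3.00V), C4(4μF, Q=9μC, V=2.25V)
Op 1: CLOSE 1-3: Q_total=15.00, C_total=5.00, V=3.00; Q1=9.00, Q3=6.00; dissipated=0.000

Answer: 3.00 V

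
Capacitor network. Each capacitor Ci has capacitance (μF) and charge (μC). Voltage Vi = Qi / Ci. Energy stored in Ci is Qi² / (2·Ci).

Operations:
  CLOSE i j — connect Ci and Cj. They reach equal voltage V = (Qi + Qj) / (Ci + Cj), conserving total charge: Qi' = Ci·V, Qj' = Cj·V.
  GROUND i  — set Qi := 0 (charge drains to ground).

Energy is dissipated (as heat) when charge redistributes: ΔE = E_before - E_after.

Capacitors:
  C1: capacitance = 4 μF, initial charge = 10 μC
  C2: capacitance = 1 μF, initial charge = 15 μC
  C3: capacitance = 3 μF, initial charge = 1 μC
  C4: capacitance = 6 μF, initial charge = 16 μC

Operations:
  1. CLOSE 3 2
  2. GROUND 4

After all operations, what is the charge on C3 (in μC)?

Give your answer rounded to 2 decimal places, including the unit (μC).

Answer: 12.00 μC

Derivation:
Initial: C1(4μF, Q=10μC, V=2.50V), C2(1μF, Q=15μC, V=15.00V), C3(3μF, Q=1μC, V=0.33V), C4(6μF, Q=16μC, V=2.67V)
Op 1: CLOSE 3-2: Q_total=16.00, C_total=4.00, V=4.00; Q3=12.00, Q2=4.00; dissipated=80.667
Op 2: GROUND 4: Q4=0; energy lost=21.333
Final charges: Q1=10.00, Q2=4.00, Q3=12.00, Q4=0.00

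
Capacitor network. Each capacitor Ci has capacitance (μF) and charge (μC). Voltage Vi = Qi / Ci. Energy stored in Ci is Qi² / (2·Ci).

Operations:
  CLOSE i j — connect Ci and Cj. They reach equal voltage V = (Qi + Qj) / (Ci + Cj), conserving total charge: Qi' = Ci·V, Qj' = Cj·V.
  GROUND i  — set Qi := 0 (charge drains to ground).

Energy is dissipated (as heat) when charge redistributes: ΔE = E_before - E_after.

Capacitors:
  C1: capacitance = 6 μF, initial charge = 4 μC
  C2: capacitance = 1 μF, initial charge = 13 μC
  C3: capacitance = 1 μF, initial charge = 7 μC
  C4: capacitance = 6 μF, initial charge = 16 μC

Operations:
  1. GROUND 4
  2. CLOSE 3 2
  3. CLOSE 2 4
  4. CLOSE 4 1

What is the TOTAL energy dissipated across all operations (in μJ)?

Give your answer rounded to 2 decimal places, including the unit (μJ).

Answer: 74.06 μJ

Derivation:
Initial: C1(6μF, Q=4μC, V=0.67V), C2(1μF, Q=13μC, V=13.00V), C3(1μF, Q=7μC, V=7.00V), C4(6μF, Q=16μC, V=2.67V)
Op 1: GROUND 4: Q4=0; energy lost=21.333
Op 2: CLOSE 3-2: Q_total=20.00, C_total=2.00, V=10.00; Q3=10.00, Q2=10.00; dissipated=9.000
Op 3: CLOSE 2-4: Q_total=10.00, C_total=7.00, V=1.43; Q2=1.43, Q4=8.57; dissipated=42.857
Op 4: CLOSE 4-1: Q_total=12.57, C_total=12.00, V=1.05; Q4=6.29, Q1=6.29; dissipated=0.871
Total dissipated: 74.061 μJ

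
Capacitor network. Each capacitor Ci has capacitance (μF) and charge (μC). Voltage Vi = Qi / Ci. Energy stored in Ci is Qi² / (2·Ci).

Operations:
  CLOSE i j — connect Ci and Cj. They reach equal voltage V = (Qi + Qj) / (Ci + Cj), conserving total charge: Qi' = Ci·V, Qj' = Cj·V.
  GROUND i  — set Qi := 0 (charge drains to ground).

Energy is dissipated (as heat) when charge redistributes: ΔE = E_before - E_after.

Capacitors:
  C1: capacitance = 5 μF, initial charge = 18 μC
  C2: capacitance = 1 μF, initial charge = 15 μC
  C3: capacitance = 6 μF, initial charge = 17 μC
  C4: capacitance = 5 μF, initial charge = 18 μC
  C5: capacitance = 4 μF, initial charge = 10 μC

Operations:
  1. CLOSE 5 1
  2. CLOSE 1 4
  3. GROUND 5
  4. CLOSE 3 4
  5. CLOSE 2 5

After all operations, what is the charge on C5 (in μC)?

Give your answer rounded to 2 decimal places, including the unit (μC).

Answer: 12.00 μC

Derivation:
Initial: C1(5μF, Q=18μC, V=3.60V), C2(1μF, Q=15μC, V=15.00V), C3(6μF, Q=17μC, V=2.83V), C4(5μF, Q=18μC, V=3.60V), C5(4μF, Q=10μC, V=2.50V)
Op 1: CLOSE 5-1: Q_total=28.00, C_total=9.00, V=3.11; Q5=12.44, Q1=15.56; dissipated=1.344
Op 2: CLOSE 1-4: Q_total=33.56, C_total=10.00, V=3.36; Q1=16.78, Q4=16.78; dissipated=0.299
Op 3: GROUND 5: Q5=0; energy lost=19.358
Op 4: CLOSE 3-4: Q_total=33.78, C_total=11.00, V=3.07; Q3=18.42, Q4=15.35; dissipated=0.372
Op 5: CLOSE 2-5: Q_total=15.00, C_total=5.00, V=3.00; Q2=3.00, Q5=12.00; dissipated=90.000
Final charges: Q1=16.78, Q2=3.00, Q3=18.42, Q4=15.35, Q5=12.00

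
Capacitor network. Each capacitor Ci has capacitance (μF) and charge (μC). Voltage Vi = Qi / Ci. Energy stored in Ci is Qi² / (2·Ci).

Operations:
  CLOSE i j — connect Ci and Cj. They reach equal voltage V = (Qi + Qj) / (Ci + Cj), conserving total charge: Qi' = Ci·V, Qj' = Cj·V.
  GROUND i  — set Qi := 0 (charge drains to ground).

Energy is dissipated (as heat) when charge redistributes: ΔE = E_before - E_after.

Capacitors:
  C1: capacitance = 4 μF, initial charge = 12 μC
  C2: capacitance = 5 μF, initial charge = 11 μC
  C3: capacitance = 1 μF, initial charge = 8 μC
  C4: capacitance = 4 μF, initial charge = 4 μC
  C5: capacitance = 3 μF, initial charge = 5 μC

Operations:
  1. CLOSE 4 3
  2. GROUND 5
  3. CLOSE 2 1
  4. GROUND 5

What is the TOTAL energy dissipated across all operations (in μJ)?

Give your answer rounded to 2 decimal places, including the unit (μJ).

Answer: 24.48 μJ

Derivation:
Initial: C1(4μF, Q=12μC, V=3.00V), C2(5μF, Q=11μC, V=2.20V), C3(1μF, Q=8μC, V=8.00V), C4(4μF, Q=4μC, V=1.00V), C5(3μF, Q=5μC, V=1.67V)
Op 1: CLOSE 4-3: Q_total=12.00, C_total=5.00, V=2.40; Q4=9.60, Q3=2.40; dissipated=19.600
Op 2: GROUND 5: Q5=0; energy lost=4.167
Op 3: CLOSE 2-1: Q_total=23.00, C_total=9.00, V=2.56; Q2=12.78, Q1=10.22; dissipated=0.711
Op 4: GROUND 5: Q5=0; energy lost=0.000
Total dissipated: 24.478 μJ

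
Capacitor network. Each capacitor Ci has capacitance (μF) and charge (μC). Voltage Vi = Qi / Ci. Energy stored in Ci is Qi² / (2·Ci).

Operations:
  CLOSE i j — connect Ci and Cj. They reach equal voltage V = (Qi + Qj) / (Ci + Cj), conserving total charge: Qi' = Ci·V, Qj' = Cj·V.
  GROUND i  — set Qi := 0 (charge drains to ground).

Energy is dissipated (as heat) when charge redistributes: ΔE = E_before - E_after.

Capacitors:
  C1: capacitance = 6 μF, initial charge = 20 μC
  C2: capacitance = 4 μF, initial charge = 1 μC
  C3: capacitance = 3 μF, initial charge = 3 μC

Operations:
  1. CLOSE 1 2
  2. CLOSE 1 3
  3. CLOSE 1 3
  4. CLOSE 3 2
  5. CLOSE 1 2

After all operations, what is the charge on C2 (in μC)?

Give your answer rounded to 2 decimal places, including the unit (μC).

Initial: C1(6μF, Q=20μC, V=3.33V), C2(4μF, Q=1μC, V=0.25V), C3(3μF, Q=3μC, V=1.00V)
Op 1: CLOSE 1-2: Q_total=21.00, C_total=10.00, V=2.10; Q1=12.60, Q2=8.40; dissipated=11.408
Op 2: CLOSE 1-3: Q_total=15.60, C_total=9.00, V=1.73; Q1=10.40, Q3=5.20; dissipated=1.210
Op 3: CLOSE 1-3: Q_total=15.60, C_total=9.00, V=1.73; Q1=10.40, Q3=5.20; dissipated=0.000
Op 4: CLOSE 3-2: Q_total=13.60, C_total=7.00, V=1.94; Q3=5.83, Q2=7.77; dissipated=0.115
Op 5: CLOSE 1-2: Q_total=18.17, C_total=10.00, V=1.82; Q1=10.90, Q2=7.27; dissipated=0.053
Final charges: Q1=10.90, Q2=7.27, Q3=5.83

Answer: 7.27 μC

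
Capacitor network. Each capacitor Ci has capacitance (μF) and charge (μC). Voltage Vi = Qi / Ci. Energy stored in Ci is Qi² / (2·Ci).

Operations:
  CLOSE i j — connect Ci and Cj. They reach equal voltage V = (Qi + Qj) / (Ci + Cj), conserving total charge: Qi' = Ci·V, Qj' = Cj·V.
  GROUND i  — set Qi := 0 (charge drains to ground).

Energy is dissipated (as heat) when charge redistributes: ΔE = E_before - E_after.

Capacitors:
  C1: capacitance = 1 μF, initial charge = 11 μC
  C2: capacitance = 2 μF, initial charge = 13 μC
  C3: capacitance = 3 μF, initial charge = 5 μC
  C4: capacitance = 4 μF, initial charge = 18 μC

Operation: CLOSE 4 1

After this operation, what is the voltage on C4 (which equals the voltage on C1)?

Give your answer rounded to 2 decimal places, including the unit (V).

Initial: C1(1μF, Q=11μC, V=11.00V), C2(2μF, Q=13μC, V=6.50V), C3(3μF, Q=5μC, V=1.67V), C4(4μF, Q=18μC, V=4.50V)
Op 1: CLOSE 4-1: Q_total=29.00, C_total=5.00, V=5.80; Q4=23.20, Q1=5.80; dissipated=16.900

Answer: 5.80 V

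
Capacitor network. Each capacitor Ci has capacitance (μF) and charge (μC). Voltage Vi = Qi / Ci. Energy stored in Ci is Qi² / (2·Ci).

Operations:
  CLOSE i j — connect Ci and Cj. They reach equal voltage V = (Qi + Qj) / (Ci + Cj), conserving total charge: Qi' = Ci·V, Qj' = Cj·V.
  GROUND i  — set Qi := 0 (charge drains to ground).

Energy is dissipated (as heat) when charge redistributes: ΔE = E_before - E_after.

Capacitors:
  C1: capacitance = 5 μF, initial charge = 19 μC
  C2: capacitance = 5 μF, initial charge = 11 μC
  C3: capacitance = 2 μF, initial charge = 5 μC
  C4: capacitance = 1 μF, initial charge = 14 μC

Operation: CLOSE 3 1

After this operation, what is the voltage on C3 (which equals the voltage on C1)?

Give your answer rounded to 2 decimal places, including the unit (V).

Initial: C1(5μF, Q=19μC, V=3.80V), C2(5μF, Q=11μC, V=2.20V), C3(2μF, Q=5μC, V=2.50V), C4(1μF, Q=14μC, V=14.00V)
Op 1: CLOSE 3-1: Q_total=24.00, C_total=7.00, V=3.43; Q3=6.86, Q1=17.14; dissipated=1.207

Answer: 3.43 V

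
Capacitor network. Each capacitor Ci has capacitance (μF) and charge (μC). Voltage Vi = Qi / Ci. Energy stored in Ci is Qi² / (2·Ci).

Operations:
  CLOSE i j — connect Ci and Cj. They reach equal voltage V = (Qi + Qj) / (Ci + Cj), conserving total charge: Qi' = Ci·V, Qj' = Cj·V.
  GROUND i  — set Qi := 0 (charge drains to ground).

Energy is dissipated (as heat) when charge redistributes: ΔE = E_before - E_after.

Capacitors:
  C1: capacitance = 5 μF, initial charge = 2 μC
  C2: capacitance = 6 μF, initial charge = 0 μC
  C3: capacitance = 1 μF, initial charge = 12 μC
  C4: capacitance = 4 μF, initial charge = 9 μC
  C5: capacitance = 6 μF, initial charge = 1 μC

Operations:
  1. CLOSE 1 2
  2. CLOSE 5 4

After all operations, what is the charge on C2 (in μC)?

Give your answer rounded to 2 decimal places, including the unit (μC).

Initial: C1(5μF, Q=2μC, V=0.40V), C2(6μF, Q=0μC, V=0.00V), C3(1μF, Q=12μC, V=12.00V), C4(4μF, Q=9μC, V=2.25V), C5(6μF, Q=1μC, V=0.17V)
Op 1: CLOSE 1-2: Q_total=2.00, C_total=11.00, V=0.18; Q1=0.91, Q2=1.09; dissipated=0.218
Op 2: CLOSE 5-4: Q_total=10.00, C_total=10.00, V=1.00; Q5=6.00, Q4=4.00; dissipated=5.208
Final charges: Q1=0.91, Q2=1.09, Q3=12.00, Q4=4.00, Q5=6.00

Answer: 1.09 μC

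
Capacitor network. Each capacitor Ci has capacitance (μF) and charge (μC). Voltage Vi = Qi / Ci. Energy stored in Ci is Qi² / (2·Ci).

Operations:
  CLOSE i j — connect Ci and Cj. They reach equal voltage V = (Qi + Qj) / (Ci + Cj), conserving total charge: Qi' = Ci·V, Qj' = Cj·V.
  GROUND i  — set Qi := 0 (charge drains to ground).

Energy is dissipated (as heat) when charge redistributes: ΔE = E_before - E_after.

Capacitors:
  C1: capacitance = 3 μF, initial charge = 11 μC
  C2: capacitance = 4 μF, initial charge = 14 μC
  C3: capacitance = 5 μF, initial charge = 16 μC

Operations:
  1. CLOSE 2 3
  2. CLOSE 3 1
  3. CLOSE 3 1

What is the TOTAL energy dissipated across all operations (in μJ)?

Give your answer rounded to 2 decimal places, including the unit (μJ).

Answer: 0.20 μJ

Derivation:
Initial: C1(3μF, Q=11μC, V=3.67V), C2(4μF, Q=14μC, V=3.50V), C3(5μF, Q=16μC, V=3.20V)
Op 1: CLOSE 2-3: Q_total=30.00, C_total=9.00, V=3.33; Q2=13.33, Q3=16.67; dissipated=0.100
Op 2: CLOSE 3-1: Q_total=27.67, C_total=8.00, V=3.46; Q3=17.29, Q1=10.38; dissipated=0.104
Op 3: CLOSE 3-1: Q_total=27.67, C_total=8.00, V=3.46; Q3=17.29, Q1=10.38; dissipated=0.000
Total dissipated: 0.204 μJ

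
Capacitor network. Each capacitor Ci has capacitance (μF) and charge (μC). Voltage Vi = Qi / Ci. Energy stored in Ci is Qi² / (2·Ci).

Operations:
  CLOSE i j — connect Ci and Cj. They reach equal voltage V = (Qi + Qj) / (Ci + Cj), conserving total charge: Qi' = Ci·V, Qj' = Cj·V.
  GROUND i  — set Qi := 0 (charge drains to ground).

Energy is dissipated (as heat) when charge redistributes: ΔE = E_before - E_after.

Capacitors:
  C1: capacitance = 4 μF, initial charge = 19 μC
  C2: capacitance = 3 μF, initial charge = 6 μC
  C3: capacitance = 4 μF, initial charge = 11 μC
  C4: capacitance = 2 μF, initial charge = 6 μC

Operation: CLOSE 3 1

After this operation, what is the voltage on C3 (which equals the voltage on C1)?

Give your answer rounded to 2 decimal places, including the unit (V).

Answer: 3.75 V

Derivation:
Initial: C1(4μF, Q=19μC, V=4.75V), C2(3μF, Q=6μC, V=2.00V), C3(4μF, Q=11μC, V=2.75V), C4(2μF, Q=6μC, V=3.00V)
Op 1: CLOSE 3-1: Q_total=30.00, C_total=8.00, V=3.75; Q3=15.00, Q1=15.00; dissipated=4.000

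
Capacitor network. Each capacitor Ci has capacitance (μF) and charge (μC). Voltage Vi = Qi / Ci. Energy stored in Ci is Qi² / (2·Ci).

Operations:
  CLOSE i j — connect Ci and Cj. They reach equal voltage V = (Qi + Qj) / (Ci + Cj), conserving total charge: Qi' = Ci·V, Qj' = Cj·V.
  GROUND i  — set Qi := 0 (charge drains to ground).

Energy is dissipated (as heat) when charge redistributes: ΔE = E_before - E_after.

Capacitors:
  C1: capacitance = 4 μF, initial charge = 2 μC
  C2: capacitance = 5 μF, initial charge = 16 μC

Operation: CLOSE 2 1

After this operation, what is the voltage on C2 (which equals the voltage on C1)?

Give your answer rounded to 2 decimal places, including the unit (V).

Answer: 2.00 V

Derivation:
Initial: C1(4μF, Q=2μC, V=0.50V), C2(5μF, Q=16μC, V=3.20V)
Op 1: CLOSE 2-1: Q_total=18.00, C_total=9.00, V=2.00; Q2=10.00, Q1=8.00; dissipated=8.100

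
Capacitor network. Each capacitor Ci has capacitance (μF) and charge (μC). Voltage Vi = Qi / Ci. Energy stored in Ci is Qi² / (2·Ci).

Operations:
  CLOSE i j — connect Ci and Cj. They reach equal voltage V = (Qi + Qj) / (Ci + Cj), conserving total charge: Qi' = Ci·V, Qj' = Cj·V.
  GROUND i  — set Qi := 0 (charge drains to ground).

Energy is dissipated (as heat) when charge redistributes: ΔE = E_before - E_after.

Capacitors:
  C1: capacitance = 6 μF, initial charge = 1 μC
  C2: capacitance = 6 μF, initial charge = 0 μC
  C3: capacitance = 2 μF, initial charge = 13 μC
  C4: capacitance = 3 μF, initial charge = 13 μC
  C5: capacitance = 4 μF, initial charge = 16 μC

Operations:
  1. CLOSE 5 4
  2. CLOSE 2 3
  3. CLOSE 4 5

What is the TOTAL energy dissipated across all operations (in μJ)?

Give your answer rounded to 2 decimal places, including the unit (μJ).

Answer: 31.78 μJ

Derivation:
Initial: C1(6μF, Q=1μC, V=0.17V), C2(6μF, Q=0μC, V=0.00V), C3(2μF, Q=13μC, V=6.50V), C4(3μF, Q=13μC, V=4.33V), C5(4μF, Q=16μC, V=4.00V)
Op 1: CLOSE 5-4: Q_total=29.00, C_total=7.00, V=4.14; Q5=16.57, Q4=12.43; dissipated=0.095
Op 2: CLOSE 2-3: Q_total=13.00, C_total=8.00, V=1.62; Q2=9.75, Q3=3.25; dissipated=31.688
Op 3: CLOSE 4-5: Q_total=29.00, C_total=7.00, V=4.14; Q4=12.43, Q5=16.57; dissipated=0.000
Total dissipated: 31.783 μJ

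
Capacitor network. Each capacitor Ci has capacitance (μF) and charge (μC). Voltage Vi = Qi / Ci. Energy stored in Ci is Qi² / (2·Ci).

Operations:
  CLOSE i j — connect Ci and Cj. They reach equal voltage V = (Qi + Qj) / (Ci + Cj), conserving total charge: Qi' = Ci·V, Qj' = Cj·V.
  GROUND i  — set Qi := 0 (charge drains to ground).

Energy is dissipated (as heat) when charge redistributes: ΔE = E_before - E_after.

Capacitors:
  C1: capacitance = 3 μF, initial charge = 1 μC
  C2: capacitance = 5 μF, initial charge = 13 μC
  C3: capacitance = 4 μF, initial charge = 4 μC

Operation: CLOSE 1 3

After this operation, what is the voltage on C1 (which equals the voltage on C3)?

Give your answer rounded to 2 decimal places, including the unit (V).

Initial: C1(3μF, Q=1μC, V=0.33V), C2(5μF, Q=13μC, V=2.60V), C3(4μF, Q=4μC, V=1.00V)
Op 1: CLOSE 1-3: Q_total=5.00, C_total=7.00, V=0.71; Q1=2.14, Q3=2.86; dissipated=0.381

Answer: 0.71 V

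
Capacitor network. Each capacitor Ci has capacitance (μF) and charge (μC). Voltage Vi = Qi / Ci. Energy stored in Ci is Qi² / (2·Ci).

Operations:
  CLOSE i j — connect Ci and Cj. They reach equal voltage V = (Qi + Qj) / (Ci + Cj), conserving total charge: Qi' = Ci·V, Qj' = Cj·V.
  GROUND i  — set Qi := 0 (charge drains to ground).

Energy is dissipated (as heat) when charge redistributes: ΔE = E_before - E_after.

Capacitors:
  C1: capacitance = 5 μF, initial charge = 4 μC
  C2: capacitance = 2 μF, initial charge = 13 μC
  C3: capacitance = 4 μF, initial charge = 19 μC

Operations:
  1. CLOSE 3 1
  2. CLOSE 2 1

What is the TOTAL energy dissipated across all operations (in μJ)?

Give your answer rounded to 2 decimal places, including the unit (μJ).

Initial: C1(5μF, Q=4μC, V=0.80V), C2(2μF, Q=13μC, V=6.50V), C3(4μF, Q=19μC, V=4.75V)
Op 1: CLOSE 3-1: Q_total=23.00, C_total=9.00, V=2.56; Q3=10.22, Q1=12.78; dissipated=17.336
Op 2: CLOSE 2-1: Q_total=25.78, C_total=7.00, V=3.68; Q2=7.37, Q1=18.41; dissipated=11.113
Total dissipated: 28.449 μJ

Answer: 28.45 μJ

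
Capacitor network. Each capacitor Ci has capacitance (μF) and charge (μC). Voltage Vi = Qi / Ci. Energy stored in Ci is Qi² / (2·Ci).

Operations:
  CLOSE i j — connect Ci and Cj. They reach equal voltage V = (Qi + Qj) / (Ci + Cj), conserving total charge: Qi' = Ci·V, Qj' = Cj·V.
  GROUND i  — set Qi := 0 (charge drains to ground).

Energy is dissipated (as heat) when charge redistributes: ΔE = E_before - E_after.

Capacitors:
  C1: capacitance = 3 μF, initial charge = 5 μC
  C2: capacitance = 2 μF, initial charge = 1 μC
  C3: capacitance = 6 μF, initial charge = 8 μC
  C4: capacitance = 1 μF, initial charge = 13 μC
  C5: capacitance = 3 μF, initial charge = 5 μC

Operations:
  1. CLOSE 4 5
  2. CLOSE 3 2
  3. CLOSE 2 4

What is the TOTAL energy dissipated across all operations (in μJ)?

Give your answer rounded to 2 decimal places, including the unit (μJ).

Initial: C1(3μF, Q=5μC, V=1.67V), C2(2μF, Q=1μC, V=0.50V), C3(6μF, Q=8μC, V=1.33V), C4(1μF, Q=13μC, V=13.00V), C5(3μF, Q=5μC, V=1.67V)
Op 1: CLOSE 4-5: Q_total=18.00, C_total=4.00, V=4.50; Q4=4.50, Q5=13.50; dissipated=48.167
Op 2: CLOSE 3-2: Q_total=9.00, C_total=8.00, V=1.12; Q3=6.75, Q2=2.25; dissipated=0.521
Op 3: CLOSE 2-4: Q_total=6.75, C_total=3.00, V=2.25; Q2=4.50, Q4=2.25; dissipated=3.797
Total dissipated: 52.484 μJ

Answer: 52.48 μJ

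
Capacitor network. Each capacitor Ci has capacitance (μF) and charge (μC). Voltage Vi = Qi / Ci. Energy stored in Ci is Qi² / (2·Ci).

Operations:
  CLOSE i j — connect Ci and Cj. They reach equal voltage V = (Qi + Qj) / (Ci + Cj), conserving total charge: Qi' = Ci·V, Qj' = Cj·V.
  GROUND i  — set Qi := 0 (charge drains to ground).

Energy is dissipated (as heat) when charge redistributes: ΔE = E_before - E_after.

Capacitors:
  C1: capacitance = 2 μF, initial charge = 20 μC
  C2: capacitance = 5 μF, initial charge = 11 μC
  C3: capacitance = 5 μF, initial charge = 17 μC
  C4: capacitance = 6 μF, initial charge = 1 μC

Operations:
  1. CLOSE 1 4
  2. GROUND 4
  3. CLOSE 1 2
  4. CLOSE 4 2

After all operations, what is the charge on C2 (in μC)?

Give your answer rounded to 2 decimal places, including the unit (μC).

Initial: C1(2μF, Q=20μC, V=10.00V), C2(5μF, Q=11μC, V=2.20V), C3(5μF, Q=17μC, V=3.40V), C4(6μF, Q=1μC, V=0.17V)
Op 1: CLOSE 1-4: Q_total=21.00, C_total=8.00, V=2.62; Q1=5.25, Q4=15.75; dissipated=72.521
Op 2: GROUND 4: Q4=0; energy lost=20.672
Op 3: CLOSE 1-2: Q_total=16.25, C_total=7.00, V=2.32; Q1=4.64, Q2=11.61; dissipated=0.129
Op 4: CLOSE 4-2: Q_total=11.61, C_total=11.00, V=1.06; Q4=6.33, Q2=5.28; dissipated=7.349
Final charges: Q1=4.64, Q2=5.28, Q3=17.00, Q4=6.33

Answer: 5.28 μC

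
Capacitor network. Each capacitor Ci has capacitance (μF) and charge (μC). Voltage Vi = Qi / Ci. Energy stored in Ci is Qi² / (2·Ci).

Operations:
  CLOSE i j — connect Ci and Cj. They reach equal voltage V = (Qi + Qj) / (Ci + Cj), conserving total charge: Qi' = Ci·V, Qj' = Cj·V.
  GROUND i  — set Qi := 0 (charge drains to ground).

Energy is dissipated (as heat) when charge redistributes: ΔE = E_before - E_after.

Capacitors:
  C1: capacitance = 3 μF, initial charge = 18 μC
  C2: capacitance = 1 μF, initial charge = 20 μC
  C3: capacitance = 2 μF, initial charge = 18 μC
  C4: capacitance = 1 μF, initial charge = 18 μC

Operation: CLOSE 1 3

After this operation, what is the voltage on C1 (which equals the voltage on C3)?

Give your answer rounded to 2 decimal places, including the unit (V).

Answer: 7.20 V

Derivation:
Initial: C1(3μF, Q=18μC, V=6.00V), C2(1μF, Q=20μC, V=20.00V), C3(2μF, Q=18μC, V=9.00V), C4(1μF, Q=18μC, V=18.00V)
Op 1: CLOSE 1-3: Q_total=36.00, C_total=5.00, V=7.20; Q1=21.60, Q3=14.40; dissipated=5.400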